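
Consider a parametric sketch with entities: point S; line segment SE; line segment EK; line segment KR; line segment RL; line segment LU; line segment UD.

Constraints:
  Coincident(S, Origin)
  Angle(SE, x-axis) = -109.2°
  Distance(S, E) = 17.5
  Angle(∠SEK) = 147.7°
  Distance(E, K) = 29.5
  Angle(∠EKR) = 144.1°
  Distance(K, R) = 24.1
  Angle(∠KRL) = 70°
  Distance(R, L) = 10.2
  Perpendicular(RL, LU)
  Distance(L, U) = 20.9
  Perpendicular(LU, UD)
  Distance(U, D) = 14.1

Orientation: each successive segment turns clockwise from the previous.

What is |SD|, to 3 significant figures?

57.2

S is at the origin; SE runs at -109.2° with length 17.5, so E = (-5.76, -16.5). ∠SEK = 147.7° gives EK at -142° from the x-axis; with |EK| = 29.5, K = (-28.8, -34.9). ∠EKR = 144.1° gives KR at -177° from the x-axis; with |KR| = 24.1, R = (-52.9, -36.0). ∠KRL = 70.0° gives RL at 72.6° from the x-axis; with |RL| = 10.2, L = (-49.9, -26.3). The perpendicularity gives LU at right angles to RL, so LU runs at -17.4°; with |LU| = 20.9, U = (-29.9, -32.5). LU is perpendicular to UD, so UD runs at -107°; with |UD| = 14.1, D = (-34.1, -46.0). Then |SD| = |D − S| = 57.2.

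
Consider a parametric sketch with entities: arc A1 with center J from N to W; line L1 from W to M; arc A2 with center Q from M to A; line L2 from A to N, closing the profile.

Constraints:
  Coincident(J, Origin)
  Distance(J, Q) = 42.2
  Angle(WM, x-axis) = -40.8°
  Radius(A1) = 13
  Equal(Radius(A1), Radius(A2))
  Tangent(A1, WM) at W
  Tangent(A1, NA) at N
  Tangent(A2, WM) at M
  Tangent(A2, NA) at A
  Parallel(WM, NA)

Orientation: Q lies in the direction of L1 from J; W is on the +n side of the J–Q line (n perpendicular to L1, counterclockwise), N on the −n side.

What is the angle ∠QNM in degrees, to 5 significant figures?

14.516°

The slot axis is L1's direction at -40.8°, so u = (cos -40.8°, sin -40.8°) = (0.75700, -0.65342) and n = (−sin -40.8°, cos -40.8°) = (0.65342, 0.75700). J is at the origin and Q lies 42.2 along u from J, so Q = 42.2·u = (31.945, -27.574). Tangency of A1 to both parallel lines with radius 13.0 puts W and N at J ± 13.0·n: W = (8.4945, 9.8409), N = (-8.4945, -9.8409). Equal radii place M and A the same way about Q: M = Q + 13.0·n = (40.440, -17.733), A = Q − 13.0·n = (23.451, -37.415). Then cos ∠QNM = NQ·NM / (|NQ||NM|), giving 14.516°.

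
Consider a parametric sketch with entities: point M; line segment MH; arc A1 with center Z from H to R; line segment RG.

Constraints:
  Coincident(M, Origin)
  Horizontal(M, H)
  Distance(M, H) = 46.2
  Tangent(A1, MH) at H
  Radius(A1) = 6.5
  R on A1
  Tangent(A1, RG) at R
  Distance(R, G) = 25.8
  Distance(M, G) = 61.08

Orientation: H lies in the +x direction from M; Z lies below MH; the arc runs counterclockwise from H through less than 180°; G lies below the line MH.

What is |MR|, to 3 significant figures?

41.4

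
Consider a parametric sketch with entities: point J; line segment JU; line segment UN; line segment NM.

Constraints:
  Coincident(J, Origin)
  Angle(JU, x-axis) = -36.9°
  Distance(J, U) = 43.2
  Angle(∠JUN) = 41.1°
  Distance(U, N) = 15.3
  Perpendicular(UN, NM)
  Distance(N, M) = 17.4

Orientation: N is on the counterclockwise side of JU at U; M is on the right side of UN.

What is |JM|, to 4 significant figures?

48.94

J is at the origin; JU runs at -36.9° with length 43.2, so U = 43.2·(cos -36.9°, sin -36.9°) = (34.55, -25.94). ∠JUN = 41.1°, so UN runs at -36.9° + (180° − 41.1°) = 102.0° from the x-axis; with |UN| = 15.3, N = U + 15.3·(cos 102.0°, sin 102.0°) = (31.37, -10.97). UN ⟂ NM; with |NM| = 17.4 on the right of UN, M = N + 17.4·(0.9781, 0.2079) = (48.39, -7.355). Then |JM| = |M − J| = 48.94.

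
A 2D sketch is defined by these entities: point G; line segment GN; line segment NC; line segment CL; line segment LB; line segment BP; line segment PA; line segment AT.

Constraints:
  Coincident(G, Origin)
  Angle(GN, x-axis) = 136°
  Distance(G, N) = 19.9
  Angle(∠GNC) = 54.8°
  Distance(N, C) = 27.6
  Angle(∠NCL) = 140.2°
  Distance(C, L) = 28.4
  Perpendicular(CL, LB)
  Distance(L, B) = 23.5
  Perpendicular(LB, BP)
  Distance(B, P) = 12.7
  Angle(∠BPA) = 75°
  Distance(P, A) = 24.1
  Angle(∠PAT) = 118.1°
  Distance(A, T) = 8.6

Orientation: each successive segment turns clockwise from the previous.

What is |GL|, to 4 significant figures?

38.00

G is at the origin; GN runs at 136.0° with length 19.9, so N = (-14.31, 13.82). ∠GNC = 54.8° gives NC at 10.80° from the x-axis; with |NC| = 27.6, C = (12.80, 19.00). ∠NCL = 140.2° gives CL at -29.00° from the x-axis; with |CL| = 28.4, L = (37.64, 5.227). Then |GL| = |L − G| = 38.00.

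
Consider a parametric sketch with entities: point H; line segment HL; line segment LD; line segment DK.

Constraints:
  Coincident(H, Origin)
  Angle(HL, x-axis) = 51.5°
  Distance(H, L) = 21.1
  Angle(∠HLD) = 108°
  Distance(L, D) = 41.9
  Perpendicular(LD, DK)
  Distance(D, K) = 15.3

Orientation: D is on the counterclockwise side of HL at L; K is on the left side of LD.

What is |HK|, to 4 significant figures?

48.65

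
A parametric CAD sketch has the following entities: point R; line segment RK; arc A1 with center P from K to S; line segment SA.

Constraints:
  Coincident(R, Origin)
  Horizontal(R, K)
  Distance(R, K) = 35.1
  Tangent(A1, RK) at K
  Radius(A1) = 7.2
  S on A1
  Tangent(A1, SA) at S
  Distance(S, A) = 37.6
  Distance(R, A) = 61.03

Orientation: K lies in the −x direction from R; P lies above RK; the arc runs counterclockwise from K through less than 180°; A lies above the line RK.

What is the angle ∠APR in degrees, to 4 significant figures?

110.8°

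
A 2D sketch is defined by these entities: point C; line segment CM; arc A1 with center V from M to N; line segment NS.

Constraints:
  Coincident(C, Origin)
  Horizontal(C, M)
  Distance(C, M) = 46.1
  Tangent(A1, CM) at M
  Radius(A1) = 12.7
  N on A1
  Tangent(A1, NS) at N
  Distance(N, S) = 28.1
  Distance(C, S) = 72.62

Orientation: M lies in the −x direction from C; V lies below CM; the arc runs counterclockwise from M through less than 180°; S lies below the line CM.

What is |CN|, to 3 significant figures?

59.9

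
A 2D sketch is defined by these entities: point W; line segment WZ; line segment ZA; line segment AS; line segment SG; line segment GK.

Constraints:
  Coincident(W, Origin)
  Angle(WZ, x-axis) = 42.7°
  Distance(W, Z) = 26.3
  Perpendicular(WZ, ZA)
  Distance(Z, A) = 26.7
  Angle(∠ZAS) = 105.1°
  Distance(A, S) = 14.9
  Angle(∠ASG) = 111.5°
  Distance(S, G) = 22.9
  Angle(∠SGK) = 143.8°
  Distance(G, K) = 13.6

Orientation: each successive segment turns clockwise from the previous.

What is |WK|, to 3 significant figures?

2.31

W is at the origin; WZ runs at 42.7° with length 26.3, so Z = (19.3, 17.8). The perpendicularity gives ZA at right angles to WZ, so ZA runs at -47.3°; with |ZA| = 26.7, A = (37.4, -1.79). ∠ZAS = 105.1° gives AS at -122° from the x-axis; with |AS| = 14.9, S = (29.5, -14.4). ∠ASG = 111.5° gives SG at 169° from the x-axis; with |SG| = 22.9, G = (6.99, -10.1). ∠SGK = 143.8° gives GK at 133° from the x-axis; with |GK| = 13.6, K = (-2.30, -0.213). Then |WK| = |K − W| = 2.31.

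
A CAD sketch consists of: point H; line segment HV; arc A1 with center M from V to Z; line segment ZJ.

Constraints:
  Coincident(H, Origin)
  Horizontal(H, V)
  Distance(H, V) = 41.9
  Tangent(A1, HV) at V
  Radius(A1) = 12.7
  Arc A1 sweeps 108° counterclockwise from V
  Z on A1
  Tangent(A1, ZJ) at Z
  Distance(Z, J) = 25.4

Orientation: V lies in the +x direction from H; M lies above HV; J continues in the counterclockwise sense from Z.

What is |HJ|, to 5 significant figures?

61.571

H is at the origin; HV is horizontal with |HV| = 41.9 and V on the +x side, so V = (41.900, 0.0000). Tangency of A1 to HV means the radius MV is perpendicular to HV, so M = V + (0, 12.7) = (41.900, 12.700). On A1, V sits at bearing -90° from M; a 108° counterclockwise sweep puts Z at bearing 18°, so Z = M + 12.7·(cos 18°, sin 18°) = (53.978, 16.625). A1 meets ZJ tangentially, so MZ is at right angles to ZJ, so ZJ runs along (−sin 18°, cos 18°); with |ZJ| = 25.4, J = (46.129, 40.781). Then |HJ| = |J − H| = 61.571.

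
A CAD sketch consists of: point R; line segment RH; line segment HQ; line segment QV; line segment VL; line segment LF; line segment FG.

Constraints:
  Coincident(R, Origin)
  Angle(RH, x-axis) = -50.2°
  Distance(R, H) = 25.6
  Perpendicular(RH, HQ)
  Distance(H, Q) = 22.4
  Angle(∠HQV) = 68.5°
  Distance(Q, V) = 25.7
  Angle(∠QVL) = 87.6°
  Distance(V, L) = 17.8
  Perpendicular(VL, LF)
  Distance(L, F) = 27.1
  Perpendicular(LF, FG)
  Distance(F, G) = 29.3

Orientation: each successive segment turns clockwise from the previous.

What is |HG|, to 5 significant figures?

34.682

VL ⟂ LF, so LF runs at -74.100°; with |LF| = 27.1, F = (15.651, -30.793). LF is perpendicular to FG, so FG runs at -164.10°; with |FG| = 29.3, G = (-12.528, -38.820). Then |HG| = |G − H| = 34.682.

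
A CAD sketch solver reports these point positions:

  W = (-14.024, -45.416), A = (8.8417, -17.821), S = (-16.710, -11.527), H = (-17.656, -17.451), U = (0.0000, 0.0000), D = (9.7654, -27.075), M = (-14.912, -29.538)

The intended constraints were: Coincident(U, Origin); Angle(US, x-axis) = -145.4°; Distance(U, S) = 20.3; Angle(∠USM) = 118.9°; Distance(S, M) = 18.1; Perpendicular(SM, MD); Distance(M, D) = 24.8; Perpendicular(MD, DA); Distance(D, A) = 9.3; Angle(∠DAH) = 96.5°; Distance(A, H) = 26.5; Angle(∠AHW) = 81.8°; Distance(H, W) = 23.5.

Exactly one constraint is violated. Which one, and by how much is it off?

Distance(H, W) = 23.5 — off by 4.70.

U = (0.00, 0.00) ✓; US at -145.4° ✓; |US| = 20.30 ✓; ∠USM = 118.9° ✓; |SM| = 18.10 ✓; ∠(SM, MD) = 90.00° ✓; |MD| = 24.80 ✓; ∠(MD, DA) = 90.00° ✓; |DA| = 9.300 ✓; ∠DAH = 96.50° ✓; |AH| = 26.50 ✓; ∠AHW = 81.80° ✓; |HW| = 28.20 ✗.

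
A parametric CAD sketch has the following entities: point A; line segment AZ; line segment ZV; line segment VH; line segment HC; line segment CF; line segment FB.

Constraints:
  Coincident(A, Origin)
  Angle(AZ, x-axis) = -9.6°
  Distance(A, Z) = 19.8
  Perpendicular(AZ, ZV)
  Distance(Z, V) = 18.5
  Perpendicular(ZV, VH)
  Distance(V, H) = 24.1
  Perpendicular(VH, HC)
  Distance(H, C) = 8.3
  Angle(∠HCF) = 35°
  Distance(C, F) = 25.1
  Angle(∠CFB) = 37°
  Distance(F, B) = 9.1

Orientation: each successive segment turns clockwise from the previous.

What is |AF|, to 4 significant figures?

32.38

VH ⟂ HC, so HC runs at 80.40°; with |HC| = 8.3, C = (-5.941, -9.340). ∠HCF = 35.0° gives CF at -64.60° from the x-axis; with |CF| = 25.1, F = (4.825, -32.01). Then |AF| = |F − A| = 32.38.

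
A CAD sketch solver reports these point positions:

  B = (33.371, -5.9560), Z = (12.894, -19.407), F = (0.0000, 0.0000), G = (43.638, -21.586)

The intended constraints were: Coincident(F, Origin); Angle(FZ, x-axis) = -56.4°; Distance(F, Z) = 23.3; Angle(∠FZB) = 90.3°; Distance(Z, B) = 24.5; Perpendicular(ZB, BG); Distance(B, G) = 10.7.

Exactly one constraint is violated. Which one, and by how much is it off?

Distance(B, G) = 10.7 — off by 8.00.

F = (0.00, 0.00) ✓; FZ at -56.40° ✓; |FZ| = 23.30 ✓; ∠FZB = 90.30° ✓; |ZB| = 24.50 ✓; ∠(ZB, BG) = 90.00° ✓; |BG| = 18.70 ✗.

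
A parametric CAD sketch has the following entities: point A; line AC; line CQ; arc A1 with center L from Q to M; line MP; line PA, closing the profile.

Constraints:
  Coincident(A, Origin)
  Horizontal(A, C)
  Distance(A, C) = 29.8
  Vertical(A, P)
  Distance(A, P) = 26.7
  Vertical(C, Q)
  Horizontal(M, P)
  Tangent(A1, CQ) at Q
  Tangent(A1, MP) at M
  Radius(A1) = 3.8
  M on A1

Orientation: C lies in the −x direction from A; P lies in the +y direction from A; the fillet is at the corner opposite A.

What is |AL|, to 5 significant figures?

34.647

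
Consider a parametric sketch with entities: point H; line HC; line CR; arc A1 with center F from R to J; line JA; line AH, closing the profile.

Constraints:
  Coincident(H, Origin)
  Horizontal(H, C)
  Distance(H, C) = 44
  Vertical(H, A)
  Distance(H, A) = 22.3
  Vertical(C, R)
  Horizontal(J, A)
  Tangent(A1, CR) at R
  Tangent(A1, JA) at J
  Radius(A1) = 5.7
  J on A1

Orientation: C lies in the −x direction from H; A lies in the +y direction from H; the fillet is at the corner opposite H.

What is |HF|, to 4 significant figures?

41.74

H is at the origin; H and C share the same y with |HC| = 44.0 and C on the −x side, so C = (-44.00, 0.000). HA is vertical with |HA| = 22.3 and A on the +y side, so A = (0.000, 22.30). The virtual corner opposite H is at (-44.00, 22.30). The tangent condition forces FR to be normal to CR and the tangent condition forces FJ to be normal to JA, with radius 5.7, so the center F sits 5.7 in from both sides at F = (-38.30, 16.60). Then |HF| = |F − H| = 41.74.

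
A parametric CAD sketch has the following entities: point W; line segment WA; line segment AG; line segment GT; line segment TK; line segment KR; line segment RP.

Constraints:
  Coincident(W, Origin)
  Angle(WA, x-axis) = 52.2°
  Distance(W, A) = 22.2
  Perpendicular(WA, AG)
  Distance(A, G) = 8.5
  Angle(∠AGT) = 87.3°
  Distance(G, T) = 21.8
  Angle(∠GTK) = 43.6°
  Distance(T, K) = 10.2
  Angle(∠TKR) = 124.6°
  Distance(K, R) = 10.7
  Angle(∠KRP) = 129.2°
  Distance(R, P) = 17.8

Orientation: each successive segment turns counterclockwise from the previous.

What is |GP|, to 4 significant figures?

11.75

W is at the origin; WA runs at 52.2° with length 22.2, so A = (13.61, 17.54). The perpendicularity gives AG at right angles to WA, so AG runs at 142.2°; with |AG| = 8.5, G = (6.890, 22.75). ∠AGT = 87.3° gives GT at -125.1° from the x-axis; with |GT| = 21.8, T = (-5.645, 4.915). ∠GTK = 43.6° gives TK at 11.30° from the x-axis; with |TK| = 10.2, K = (4.357, 6.914). ∠TKR = 124.6° gives KR at 66.70° from the x-axis; with |KR| = 10.7, R = (8.590, 16.74). ∠KRP = 129.2° gives RP at 117.5° from the x-axis; with |RP| = 17.8, P = (0.3706, 32.53). Then |GP| = |P − G| = 11.75.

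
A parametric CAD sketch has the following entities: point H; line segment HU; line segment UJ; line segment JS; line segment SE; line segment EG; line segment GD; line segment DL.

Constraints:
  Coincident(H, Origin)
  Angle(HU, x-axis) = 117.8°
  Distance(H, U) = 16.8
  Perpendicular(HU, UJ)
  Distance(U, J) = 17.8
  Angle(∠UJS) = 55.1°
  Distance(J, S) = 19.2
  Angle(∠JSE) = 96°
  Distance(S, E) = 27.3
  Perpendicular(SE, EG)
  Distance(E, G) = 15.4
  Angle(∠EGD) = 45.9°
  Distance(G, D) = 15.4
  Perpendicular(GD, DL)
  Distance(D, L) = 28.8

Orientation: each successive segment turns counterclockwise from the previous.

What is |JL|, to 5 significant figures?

51.940

H is at the origin; HU runs at 117.8° with length 16.8, so U = (-7.8353, 14.861). The perpendicularity gives UJ at right angles to HU, so UJ runs at -152.20°; with |UJ| = 17.8, J = (-23.581, 6.5593). ∠UJS = 55.1° gives JS at -27.300° from the x-axis; with |JS| = 19.2, S = (-6.5194, -2.2468). ∠JSE = 96.0° gives SE at 56.700° from the x-axis; with |SE| = 27.3, E = (8.4689, 20.571). SE ⟂ EG, so EG runs at 146.70°; with |EG| = 15.4, G = (-4.4025, 29.026). ∠EGD = 45.9° gives GD at -79.200° from the x-axis; with |GD| = 15.4, D = (-1.5168, 13.898). The perpendicularity gives DL at right angles to GD, so DL runs at 10.800°; with |DL| = 28.8, L = (26.773, 19.295). Then |JL| = |L − J| = 51.940.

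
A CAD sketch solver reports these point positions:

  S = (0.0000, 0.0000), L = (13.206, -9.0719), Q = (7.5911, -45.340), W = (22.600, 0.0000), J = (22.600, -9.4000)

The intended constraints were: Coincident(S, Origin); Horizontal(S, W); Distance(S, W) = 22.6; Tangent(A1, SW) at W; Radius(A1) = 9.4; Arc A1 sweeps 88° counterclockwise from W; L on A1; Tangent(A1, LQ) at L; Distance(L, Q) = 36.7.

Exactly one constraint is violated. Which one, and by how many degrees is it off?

Tangent(A1, LQ) at L — off by 6.80°.

S = (0.00, 0.00) ✓; S.y = 0.00, W.y = 0.00 ✓; |SW| = 22.60 ✓; ∠(JW, WS) = 90.00° ✓; |JW| = 9.400 ✓; bearing(J→L) − bearing(J→W) = 88.00° ✓; |JL| = 9.400 ✓; ∠(JL, LQ) = 96.80° ✗; |LQ| = 36.70 ✓.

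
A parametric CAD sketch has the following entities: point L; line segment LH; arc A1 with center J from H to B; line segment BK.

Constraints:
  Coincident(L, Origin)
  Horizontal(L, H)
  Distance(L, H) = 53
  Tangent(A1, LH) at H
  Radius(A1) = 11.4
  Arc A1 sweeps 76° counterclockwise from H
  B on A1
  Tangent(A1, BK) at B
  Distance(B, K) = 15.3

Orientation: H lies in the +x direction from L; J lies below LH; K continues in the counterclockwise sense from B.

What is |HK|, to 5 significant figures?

27.742

L is at the origin; L and H share the same y with |LH| = 53.0 and H on the +x side, so H = (53.000, 0.0000). Tangency of A1 to LH means the radius JH is perpendicular to LH, so J = H + (0, -11.4) = (53.000, -11.400). On A1, H sits at bearing 90° from J; a 76° counterclockwise sweep puts B at bearing 166°, so B = J + 11.4·(cos 166°, sin 166°) = (41.939, -8.6421). Since A1 is tangent to BK there, JB ⟂ BK, so BK runs along (−sin 166°, cos 166°); with |BK| = 15.3, K = (38.237, -23.488). Then |HK| = |K − H| = 27.742.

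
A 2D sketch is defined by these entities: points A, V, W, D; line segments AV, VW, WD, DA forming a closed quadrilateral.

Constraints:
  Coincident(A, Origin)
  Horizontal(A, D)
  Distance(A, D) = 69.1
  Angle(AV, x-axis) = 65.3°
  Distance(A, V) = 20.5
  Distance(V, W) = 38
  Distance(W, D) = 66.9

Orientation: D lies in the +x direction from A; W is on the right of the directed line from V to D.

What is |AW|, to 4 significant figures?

19.85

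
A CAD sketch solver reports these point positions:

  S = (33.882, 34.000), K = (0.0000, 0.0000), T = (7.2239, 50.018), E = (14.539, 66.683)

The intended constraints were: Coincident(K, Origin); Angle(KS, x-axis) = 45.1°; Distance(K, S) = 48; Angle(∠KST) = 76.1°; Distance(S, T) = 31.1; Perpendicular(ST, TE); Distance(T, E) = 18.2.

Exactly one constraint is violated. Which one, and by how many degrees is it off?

Perpendicular(ST, TE) — off by 7.30°.

K = (0.00, 0.00) ✓; KS at 45.10° ✓; |KS| = 48.00 ✓; ∠KST = 76.10° ✓; |ST| = 31.10 ✓; ∠(ST, TE) = 82.70° ✗; |TE| = 18.20 ✓.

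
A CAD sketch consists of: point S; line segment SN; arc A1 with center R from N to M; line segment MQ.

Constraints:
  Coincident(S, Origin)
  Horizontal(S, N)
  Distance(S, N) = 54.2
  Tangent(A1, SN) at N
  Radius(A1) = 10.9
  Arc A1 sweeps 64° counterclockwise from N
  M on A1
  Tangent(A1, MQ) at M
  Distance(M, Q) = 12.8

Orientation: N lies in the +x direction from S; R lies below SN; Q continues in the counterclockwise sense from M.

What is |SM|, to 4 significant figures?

44.82

Tangency of A1 to SN means the radius RN is perpendicular to SN, so R = N + (0, -10.9) = (54.20, -10.90). On A1, N sits at bearing 90° from R; a 64° counterclockwise sweep puts M at bearing 154°, so M = R + 10.9·(cos 154°, sin 154°) = (44.40, -6.122). Then |SM| = |M − S| = 44.82.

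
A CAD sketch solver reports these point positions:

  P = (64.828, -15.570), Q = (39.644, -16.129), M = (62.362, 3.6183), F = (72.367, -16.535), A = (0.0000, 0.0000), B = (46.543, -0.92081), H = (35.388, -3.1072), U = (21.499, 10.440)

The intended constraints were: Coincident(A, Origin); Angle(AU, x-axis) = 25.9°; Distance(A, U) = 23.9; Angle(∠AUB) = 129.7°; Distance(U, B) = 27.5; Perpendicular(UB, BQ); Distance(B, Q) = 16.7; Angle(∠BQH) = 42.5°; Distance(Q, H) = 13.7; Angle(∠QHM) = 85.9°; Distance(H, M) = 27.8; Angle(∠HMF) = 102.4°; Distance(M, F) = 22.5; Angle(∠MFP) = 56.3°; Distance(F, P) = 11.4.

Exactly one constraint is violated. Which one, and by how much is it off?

Distance(F, P) = 11.4 — off by 3.80.

A = (0.00, 0.00) ✓; AU at 25.90° ✓; |AU| = 23.90 ✓; ∠AUB = 129.7° ✓; |UB| = 27.50 ✓; ∠(UB, BQ) = 90.00° ✓; |BQ| = 16.70 ✓; ∠BQH = 42.50° ✓; |QH| = 13.70 ✓; ∠QHM = 85.90° ✓; |HM| = 27.80 ✓; ∠HMF = 102.4° ✓; |MF| = 22.50 ✓; ∠MFP = 56.30° ✓; |FP| = 7.601 ✗.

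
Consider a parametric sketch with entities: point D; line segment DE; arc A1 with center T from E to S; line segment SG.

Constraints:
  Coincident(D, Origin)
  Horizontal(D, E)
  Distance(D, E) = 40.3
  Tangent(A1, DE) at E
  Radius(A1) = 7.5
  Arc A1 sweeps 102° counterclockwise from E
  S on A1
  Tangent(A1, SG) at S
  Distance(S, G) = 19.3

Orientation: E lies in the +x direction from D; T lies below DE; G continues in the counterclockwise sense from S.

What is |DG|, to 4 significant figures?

46.34

D is at the origin; D and E share the same y with |DE| = 40.3 and E on the +x side, so E = (40.30, 0.000). The tangent condition forces TE to be normal to DE, so T = E + (0, -7.5) = (40.30, -7.500). On A1, E sits at bearing 90° from T; a 102° counterclockwise sweep puts S at bearing 192°, so S = T + 7.5·(cos 192°, sin 192°) = (32.96, -9.059). Since A1 is tangent to SG there, TS ⟂ SG, so SG runs along (−sin 192°, cos 192°); with |SG| = 19.3, G = (36.98, -27.94). Then |DG| = |G − D| = 46.34.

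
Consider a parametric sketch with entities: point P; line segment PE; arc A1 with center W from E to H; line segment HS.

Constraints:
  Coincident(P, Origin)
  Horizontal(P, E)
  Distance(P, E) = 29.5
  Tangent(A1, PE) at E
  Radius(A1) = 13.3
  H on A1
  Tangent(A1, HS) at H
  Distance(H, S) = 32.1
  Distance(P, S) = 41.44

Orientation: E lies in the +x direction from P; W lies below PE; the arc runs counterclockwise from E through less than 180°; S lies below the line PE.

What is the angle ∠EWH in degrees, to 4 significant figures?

74.42°

Checks: P.y = 0.00, E.y = 0.00 ✓; |WH| = 13.30 ✓; ∠(WH, HS) = 90.00° ✓; |HS| = 32.10 ✓; |PS| = 41.44 ✓.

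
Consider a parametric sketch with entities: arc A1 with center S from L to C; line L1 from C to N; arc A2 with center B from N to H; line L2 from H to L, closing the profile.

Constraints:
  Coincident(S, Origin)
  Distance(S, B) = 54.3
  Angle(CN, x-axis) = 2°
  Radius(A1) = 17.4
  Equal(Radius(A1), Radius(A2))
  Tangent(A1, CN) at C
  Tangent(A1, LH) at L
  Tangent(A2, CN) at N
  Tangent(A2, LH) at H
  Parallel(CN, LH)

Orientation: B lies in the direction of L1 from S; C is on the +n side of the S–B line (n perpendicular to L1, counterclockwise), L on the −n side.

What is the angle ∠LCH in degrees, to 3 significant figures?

57.3°

The slot axis is L1's direction at 2.0°, so u = (cos 2.0°, sin 2.0°) = (0.999, 0.0349) and n = (−sin 2.0°, cos 2.0°) = (-0.0349, 0.999). S is at the origin and B lies 54.3 along u from S, so B = 54.3·u = (54.3, 1.90). Tangency of A1 to both parallel lines with radius 17.4 puts C and L at S ± 17.4·n: C = (-0.607, 17.4), L = (0.607, -17.4). Equal radii place N and H the same way about B: N = B + 17.4·n = (53.7, 19.3), H = B − 17.4·n = (54.9, -15.5). Then cos ∠LCH = CL·CH / (|CL||CH|), giving 57.3°.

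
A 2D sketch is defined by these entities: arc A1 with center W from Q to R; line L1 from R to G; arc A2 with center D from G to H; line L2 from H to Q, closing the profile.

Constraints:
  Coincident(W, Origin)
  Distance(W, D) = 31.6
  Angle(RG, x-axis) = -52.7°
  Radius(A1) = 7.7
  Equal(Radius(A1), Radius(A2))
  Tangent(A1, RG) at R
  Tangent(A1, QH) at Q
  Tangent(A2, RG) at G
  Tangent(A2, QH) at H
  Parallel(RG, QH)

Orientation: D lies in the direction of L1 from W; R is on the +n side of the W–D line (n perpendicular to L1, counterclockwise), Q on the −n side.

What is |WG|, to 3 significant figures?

32.5

The slot axis is L1's direction at -52.7°, so u = (cos -52.7°, sin -52.7°) = (0.606, -0.795) and n = (−sin -52.7°, cos -52.7°) = (0.795, 0.606). W is at the origin and D lies 31.6 along u from W, so D = 31.6·u = (19.1, -25.1). Tangency of A1 to both parallel lines with radius 7.7 puts R and Q at W ± 7.7·n: R = (6.13, 4.67), Q = (-6.13, -4.67). Equal radii place G and H the same way about D: G = D + 7.7·n = (25.3, -20.5), H = D − 7.7·n = (13.0, -29.8). Then |WG| = |G − W| = 32.5.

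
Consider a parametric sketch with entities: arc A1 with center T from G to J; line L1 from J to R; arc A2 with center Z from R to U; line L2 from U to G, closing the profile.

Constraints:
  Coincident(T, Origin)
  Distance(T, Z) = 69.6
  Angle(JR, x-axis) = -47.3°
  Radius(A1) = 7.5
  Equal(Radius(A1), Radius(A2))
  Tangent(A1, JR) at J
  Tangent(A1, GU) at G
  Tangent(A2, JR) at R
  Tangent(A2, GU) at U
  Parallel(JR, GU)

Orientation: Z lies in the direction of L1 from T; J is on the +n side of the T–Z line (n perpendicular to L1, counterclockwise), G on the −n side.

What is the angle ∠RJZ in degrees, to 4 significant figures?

6.150°

Tangency of A1 to both parallel lines with radius 7.5 puts J and G at T ± 7.5·n: J = (5.512, 5.086), G = (-5.512, -5.086). Equal radii place R and U the same way about Z: R = Z + 7.5·n = (52.71, -46.06), U = Z − 7.5·n = (41.69, -56.24). Then cos ∠RJZ = JR·JZ / (|JR||JZ|), giving 6.150°.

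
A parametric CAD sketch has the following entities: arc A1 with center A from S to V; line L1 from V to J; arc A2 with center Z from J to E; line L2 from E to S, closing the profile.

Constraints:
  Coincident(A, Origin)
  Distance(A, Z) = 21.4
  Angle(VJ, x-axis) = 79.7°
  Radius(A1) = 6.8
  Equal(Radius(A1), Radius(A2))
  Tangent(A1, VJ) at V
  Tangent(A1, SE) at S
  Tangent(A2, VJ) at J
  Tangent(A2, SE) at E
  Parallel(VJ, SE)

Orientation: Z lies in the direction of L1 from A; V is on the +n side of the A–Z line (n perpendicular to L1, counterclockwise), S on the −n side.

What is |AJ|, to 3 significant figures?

22.5

The slot axis is L1's direction at 79.7°, so u = (cos 79.7°, sin 79.7°) = (0.179, 0.984) and n = (−sin 79.7°, cos 79.7°) = (-0.984, 0.179). A is at the origin and Z lies 21.4 along u from A, so Z = 21.4·u = (3.83, 21.1). Tangency of A1 to both parallel lines with radius 6.8 puts V and S at A ± 6.8·n: V = (-6.69, 1.22), S = (6.69, -1.22). Equal radii place J and E the same way about Z: J = Z + 6.8·n = (-2.86, 22.3), E = Z − 6.8·n = (10.5, 19.8). Then |AJ| = |J − A| = 22.5.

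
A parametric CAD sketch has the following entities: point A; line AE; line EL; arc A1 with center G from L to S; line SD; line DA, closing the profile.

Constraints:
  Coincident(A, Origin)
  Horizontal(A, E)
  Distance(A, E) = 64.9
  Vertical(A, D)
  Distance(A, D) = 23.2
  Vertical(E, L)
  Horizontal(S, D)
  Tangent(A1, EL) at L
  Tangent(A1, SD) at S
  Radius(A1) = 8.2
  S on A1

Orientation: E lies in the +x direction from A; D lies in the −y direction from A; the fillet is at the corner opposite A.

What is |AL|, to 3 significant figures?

66.6

A is at the origin; AE is horizontal with |AE| = 64.9 and E on the +x side, so E = (64.9, 0.00). A and D share the same x with |AD| = 23.2 and D on the −y side, so D = (0.00, -23.2). The virtual corner opposite A is at (64.9, -23.2). Since A1 is tangent to EL there, GL ⟂ EL and since A1 is tangent to SD there, GS ⟂ SD, with radius 8.2, so the center G sits 8.2 in from both sides at G = (56.7, -15.0). That places the tangent points at L = (64.9, -15.0) on EL and S = (56.7, -23.2) on SD. Then |AL| = |L − A| = 66.6.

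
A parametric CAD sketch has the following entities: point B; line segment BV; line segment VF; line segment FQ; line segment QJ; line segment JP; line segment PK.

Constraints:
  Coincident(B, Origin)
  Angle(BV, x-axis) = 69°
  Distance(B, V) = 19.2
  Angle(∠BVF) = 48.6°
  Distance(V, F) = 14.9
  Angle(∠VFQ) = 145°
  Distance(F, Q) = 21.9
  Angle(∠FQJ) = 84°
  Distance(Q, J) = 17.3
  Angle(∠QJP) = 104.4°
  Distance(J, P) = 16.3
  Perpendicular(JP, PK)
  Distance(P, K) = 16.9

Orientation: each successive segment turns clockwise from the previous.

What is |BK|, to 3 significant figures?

11.3

B is at the origin; BV runs at 69.0° with length 19.2, so V = (6.88, 17.9). ∠BVF = 48.6° gives VF at -62.4° from the x-axis; with |VF| = 14.9, F = (13.8, 4.72). ∠VFQ = 145.0° gives FQ at -97.4° from the x-axis; with |FQ| = 21.9, Q = (11.0, -17.0). ∠FQJ = 84.0° gives QJ at 167° from the x-axis; with |QJ| = 17.3, J = (-5.87, -13.0). ∠QJP = 104.4° gives JP at 91.0° from the x-axis; with |JP| = 16.3, P = (-6.15, 3.31). The perpendicularity gives PK at right angles to JP, so PK runs at 1.00°; with |PK| = 16.9, K = (10.7, 3.60). Then |BK| = |K − B| = 11.3.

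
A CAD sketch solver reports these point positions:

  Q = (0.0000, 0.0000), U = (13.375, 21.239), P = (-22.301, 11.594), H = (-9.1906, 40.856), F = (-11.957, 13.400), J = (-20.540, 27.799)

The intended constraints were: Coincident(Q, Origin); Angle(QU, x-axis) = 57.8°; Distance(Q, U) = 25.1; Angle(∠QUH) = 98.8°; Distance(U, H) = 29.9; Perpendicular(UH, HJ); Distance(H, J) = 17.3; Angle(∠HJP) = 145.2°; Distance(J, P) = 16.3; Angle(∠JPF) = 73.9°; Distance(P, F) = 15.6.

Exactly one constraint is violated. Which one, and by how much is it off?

Distance(P, F) = 15.6 — off by 5.10.

Q = (0.00, 0.00) ✓; QU at 57.80° ✓; |QU| = 25.10 ✓; ∠QUH = 98.80° ✓; |UH| = 29.90 ✓; ∠(UH, HJ) = 90.00° ✓; |HJ| = 17.30 ✓; ∠HJP = 145.2° ✓; |JP| = 16.30 ✓; ∠JPF = 73.89° ✓; |PF| = 10.50 ✗.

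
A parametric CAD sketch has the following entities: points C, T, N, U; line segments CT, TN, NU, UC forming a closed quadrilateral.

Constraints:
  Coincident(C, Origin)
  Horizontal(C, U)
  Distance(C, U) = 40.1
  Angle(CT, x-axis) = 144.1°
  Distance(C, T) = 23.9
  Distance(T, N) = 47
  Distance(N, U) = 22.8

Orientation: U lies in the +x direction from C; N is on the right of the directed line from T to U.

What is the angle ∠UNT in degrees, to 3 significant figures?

118°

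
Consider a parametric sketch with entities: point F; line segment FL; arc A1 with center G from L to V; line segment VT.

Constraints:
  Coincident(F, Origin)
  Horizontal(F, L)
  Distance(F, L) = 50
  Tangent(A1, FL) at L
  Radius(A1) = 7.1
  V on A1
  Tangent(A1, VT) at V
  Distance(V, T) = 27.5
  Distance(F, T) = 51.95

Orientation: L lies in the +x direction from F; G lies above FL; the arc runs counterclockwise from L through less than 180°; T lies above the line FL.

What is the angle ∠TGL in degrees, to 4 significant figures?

158.7°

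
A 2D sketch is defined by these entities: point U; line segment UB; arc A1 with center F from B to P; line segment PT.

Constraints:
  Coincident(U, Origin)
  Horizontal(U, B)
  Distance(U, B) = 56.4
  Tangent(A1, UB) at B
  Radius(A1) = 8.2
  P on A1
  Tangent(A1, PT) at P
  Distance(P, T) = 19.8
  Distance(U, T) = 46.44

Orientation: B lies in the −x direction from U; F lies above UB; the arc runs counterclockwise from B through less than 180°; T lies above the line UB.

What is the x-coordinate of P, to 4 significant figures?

-48.98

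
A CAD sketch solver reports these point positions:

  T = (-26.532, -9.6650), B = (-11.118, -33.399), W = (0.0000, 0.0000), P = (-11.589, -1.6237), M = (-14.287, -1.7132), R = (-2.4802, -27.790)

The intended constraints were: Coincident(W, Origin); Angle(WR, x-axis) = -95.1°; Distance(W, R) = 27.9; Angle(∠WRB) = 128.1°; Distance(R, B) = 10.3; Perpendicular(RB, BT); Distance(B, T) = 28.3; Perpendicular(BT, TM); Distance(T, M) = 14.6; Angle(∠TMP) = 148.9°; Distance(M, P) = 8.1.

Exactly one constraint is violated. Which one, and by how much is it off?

Distance(M, P) = 8.1 — off by 5.40.

W = (0.00, 0.00) ✓; WR at -95.10° ✓; |WR| = 27.90 ✓; ∠WRB = 128.1° ✓; |RB| = 10.30 ✓; ∠(RB, BT) = 90.00° ✓; |BT| = 28.30 ✓; ∠(BT, TM) = 90.00° ✓; |TM| = 14.60 ✓; ∠TMP = 148.9° ✓; |MP| = 2.699 ✗.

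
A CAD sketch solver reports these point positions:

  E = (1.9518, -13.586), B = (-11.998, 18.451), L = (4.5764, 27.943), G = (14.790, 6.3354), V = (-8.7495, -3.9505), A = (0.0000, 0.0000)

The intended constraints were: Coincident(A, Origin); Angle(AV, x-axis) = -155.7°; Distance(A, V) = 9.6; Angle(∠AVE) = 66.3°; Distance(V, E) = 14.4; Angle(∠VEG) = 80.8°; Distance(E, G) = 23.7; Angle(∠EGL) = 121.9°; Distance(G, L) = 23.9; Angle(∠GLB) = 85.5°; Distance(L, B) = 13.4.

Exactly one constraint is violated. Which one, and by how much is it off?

Distance(L, B) = 13.4 — off by 5.70.

A = (0.00, 0.00) ✓; AV at -155.7° ✓; |AV| = 9.600 ✓; ∠AVE = 66.30° ✓; |VE| = 14.40 ✓; ∠VEG = 80.80° ✓; |EG| = 23.70 ✓; ∠EGL = 121.9° ✓; |GL| = 23.90 ✓; ∠GLB = 85.50° ✓; |LB| = 19.10 ✗.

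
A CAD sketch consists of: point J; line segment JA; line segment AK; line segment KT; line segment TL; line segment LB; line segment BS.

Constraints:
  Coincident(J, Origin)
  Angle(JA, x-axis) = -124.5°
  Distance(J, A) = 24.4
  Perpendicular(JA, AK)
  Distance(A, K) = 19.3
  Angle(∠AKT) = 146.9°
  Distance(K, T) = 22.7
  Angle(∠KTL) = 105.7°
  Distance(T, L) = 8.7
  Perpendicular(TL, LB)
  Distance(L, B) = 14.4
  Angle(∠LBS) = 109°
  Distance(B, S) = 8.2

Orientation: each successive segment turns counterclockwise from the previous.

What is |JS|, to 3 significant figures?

27.1

TL is perpendicular to LB, so LB runs at 163°; with |LB| = 14.4, B = (13.6, -19.0). ∠LBS = 109.0° gives BS at -126° from the x-axis; with |BS| = 8.2, S = (8.74, -25.7). Then |JS| = |S − J| = 27.1.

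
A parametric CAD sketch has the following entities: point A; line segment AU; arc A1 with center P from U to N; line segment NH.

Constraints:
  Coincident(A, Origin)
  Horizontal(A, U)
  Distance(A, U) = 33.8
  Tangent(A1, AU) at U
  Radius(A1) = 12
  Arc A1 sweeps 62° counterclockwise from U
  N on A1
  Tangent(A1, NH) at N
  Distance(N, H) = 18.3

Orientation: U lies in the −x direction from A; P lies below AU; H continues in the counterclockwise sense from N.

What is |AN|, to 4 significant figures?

44.85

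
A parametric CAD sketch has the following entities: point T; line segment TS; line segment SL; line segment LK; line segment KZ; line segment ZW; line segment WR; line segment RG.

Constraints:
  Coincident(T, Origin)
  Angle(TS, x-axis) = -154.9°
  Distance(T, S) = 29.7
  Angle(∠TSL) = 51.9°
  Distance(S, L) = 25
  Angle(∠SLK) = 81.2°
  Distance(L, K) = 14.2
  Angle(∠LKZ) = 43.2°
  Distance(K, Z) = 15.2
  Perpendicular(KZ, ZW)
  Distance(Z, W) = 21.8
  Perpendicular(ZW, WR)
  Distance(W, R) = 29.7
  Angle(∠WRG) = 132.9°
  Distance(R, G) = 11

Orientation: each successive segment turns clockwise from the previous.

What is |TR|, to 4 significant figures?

32.18

T is at the origin; TS runs at -154.9° with length 29.7, so S = (-26.90, -12.60). ∠TSL = 51.9° gives SL at 77.00° from the x-axis; with |SL| = 25.0, L = (-21.27, 11.76). ∠SLK = 81.2° gives LK at -21.80° from the x-axis; with |LK| = 14.2, K = (-8.087, 6.487). ∠LKZ = 43.2° gives KZ at -158.6° from the x-axis; with |KZ| = 15.2, Z = (-22.24, 0.9410). The perpendicularity gives ZW at right angles to KZ, so ZW runs at 111.4°; with |ZW| = 21.8, W = (-30.19, 21.24). ZW ⟂ WR, so WR runs at 21.40°; with |WR| = 29.7, R = (-2.541, 32.07). Then |TR| = |R − T| = 32.18.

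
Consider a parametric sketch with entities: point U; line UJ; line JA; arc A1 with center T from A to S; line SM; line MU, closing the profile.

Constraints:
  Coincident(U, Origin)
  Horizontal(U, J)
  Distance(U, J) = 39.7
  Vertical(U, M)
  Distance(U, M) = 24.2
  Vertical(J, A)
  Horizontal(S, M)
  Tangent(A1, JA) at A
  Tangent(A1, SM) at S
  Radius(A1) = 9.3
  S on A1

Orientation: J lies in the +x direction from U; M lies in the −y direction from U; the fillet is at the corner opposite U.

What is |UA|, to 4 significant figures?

42.40

U is at the origin; UJ is horizontal with |UJ| = 39.7 and J on the +x side, so J = (39.70, 0.000). U and M share the same x with |UM| = 24.2 and M on the −y side, so M = (0.000, -24.20). The virtual corner opposite U is at (39.70, -24.20). A1 meets JA tangentially, so TA is at right angles to JA and the tangent condition forces TS to be normal to SM, with radius 9.3, so the center T sits 9.3 in from both sides at T = (30.40, -14.90). That places the tangent points at A = (39.70, -14.90) on JA and S = (30.40, -24.20) on SM. Then |UA| = |A − U| = 42.40.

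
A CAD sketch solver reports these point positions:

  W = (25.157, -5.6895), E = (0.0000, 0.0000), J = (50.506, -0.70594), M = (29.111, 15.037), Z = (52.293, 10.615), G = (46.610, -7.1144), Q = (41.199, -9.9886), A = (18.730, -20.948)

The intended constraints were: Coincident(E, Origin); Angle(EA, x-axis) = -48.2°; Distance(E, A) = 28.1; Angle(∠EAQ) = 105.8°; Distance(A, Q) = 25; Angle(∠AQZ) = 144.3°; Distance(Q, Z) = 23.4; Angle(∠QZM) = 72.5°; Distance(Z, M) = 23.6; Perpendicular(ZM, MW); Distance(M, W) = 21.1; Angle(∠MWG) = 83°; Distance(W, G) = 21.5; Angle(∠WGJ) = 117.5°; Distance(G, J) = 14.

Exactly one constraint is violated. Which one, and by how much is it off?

Distance(G, J) = 14 — off by 6.50.

E = (0.00, 0.00) ✓; EA at -48.20° ✓; |EA| = 28.10 ✓; ∠EAQ = 105.8° ✓; |AQ| = 25.00 ✓; ∠AQZ = 144.3° ✓; |QZ| = 23.40 ✓; ∠QZM = 72.50° ✓; |ZM| = 23.60 ✓; ∠(ZM, MW) = 90.00° ✓; |MW| = 21.10 ✓; ∠MWG = 83.00° ✓; |WG| = 21.50 ✓; ∠WGJ = 117.5° ✓; |GJ| = 7.500 ✗.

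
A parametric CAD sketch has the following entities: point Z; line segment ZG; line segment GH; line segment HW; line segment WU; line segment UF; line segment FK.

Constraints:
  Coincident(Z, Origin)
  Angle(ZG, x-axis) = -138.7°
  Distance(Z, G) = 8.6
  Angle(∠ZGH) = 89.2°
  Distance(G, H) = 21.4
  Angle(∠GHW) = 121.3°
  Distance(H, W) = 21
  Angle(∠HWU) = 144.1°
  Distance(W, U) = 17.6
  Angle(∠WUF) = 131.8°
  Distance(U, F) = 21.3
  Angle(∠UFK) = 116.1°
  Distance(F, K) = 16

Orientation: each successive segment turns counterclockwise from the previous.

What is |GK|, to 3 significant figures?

41.2

Z is at the origin; ZG runs at -138.7° with length 8.6, so G = (-6.46, -5.68). ∠ZGH = 89.2° gives GH at -47.9° from the x-axis; with |GH| = 21.4, H = (7.89, -21.6). ∠GHW = 121.3° gives HW at 10.8° from the x-axis; with |HW| = 21.0, W = (28.5, -17.6). ∠HWU = 144.1° gives WU at 46.7° from the x-axis; with |WU| = 17.6, U = (40.6, -4.81). ∠WUF = 131.8° gives UF at 94.9° from the x-axis; with |UF| = 21.3, F = (38.8, 16.4). ∠UFK = 116.1° gives FK at 159° from the x-axis; with |FK| = 16.0, K = (23.8, 22.2). Then |GK| = |K − G| = 41.2.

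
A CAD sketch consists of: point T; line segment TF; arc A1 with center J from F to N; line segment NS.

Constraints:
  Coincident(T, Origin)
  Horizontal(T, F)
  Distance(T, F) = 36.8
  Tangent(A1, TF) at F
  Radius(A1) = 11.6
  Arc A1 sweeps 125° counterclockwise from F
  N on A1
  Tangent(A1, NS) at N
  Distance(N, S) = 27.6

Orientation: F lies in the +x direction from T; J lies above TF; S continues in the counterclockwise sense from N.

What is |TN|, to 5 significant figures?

49.770

T is at the origin; T and F share the same y with |TF| = 36.8 and F on the +x side, so F = (36.800, 0.0000). Tangency of A1 to TF means the radius JF is perpendicular to TF, so J = F + (0, 11.6) = (36.800, 11.600). On A1, F sits at bearing -90° from J; a 125° counterclockwise sweep puts N at bearing 35°, so N = J + 11.6·(cos 35°, sin 35°) = (46.302, 18.253). Then |TN| = |N − T| = 49.770.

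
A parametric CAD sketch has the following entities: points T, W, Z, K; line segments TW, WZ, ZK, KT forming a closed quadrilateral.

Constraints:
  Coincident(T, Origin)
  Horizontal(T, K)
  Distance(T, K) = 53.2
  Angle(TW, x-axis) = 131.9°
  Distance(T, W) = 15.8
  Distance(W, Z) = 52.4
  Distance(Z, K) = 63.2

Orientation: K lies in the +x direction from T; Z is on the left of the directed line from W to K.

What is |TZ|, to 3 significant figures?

57.8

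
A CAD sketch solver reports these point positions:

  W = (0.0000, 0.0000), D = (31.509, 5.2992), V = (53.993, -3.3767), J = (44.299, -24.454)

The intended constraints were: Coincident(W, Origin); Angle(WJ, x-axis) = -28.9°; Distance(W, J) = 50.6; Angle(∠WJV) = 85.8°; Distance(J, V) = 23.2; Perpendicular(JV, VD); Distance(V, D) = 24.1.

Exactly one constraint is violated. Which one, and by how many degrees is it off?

Perpendicular(JV, VD) — off by 3.60°.

W = (0.00, 0.00) ✓; WJ at -28.90° ✓; |WJ| = 50.60 ✓; ∠WJV = 85.80° ✓; |JV| = 23.20 ✓; ∠(JV, VD) = 93.60° ✗; |VD| = 24.10 ✓.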